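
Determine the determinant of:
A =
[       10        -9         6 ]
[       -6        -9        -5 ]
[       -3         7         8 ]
det(A) = -1351

Expand along row 0 (cofactor expansion): det(A) = a*(e*i - f*h) - b*(d*i - f*g) + c*(d*h - e*g), where the 3×3 is [[a, b, c], [d, e, f], [g, h, i]].
Minor M_00 = (-9)*(8) - (-5)*(7) = -72 + 35 = -37.
Minor M_01 = (-6)*(8) - (-5)*(-3) = -48 - 15 = -63.
Minor M_02 = (-6)*(7) - (-9)*(-3) = -42 - 27 = -69.
det(A) = (10)*(-37) - (-9)*(-63) + (6)*(-69) = -370 - 567 - 414 = -1351.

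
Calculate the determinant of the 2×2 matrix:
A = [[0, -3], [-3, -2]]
-9

For A = [[a, b], [c, d]], det(A) = a*d - b*c.
det(A) = (0)*(-2) - (-3)*(-3) = 0 - 9 = -9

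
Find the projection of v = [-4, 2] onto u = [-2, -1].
[-12/5, -6/5]

The projection of v onto u is proj_u(v) = ((v·u) / (u·u)) · u.
v·u = (-4)*(-2) + (2)*(-1) = 6.
u·u = (-2)*(-2) + (-1)*(-1) = 5.
coefficient = 6 / 5 = 6/5.
proj_u(v) = 6/5 · [-2, -1] = [-12/5, -6/5].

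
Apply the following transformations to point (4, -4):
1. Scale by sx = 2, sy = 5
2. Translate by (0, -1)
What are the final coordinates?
(8, -21)

Step 1: Scale (4, -4) by (sx, sy) = (2, 5) → (8, -20)
Step 2: Translate by (0, -1) → (8, -21)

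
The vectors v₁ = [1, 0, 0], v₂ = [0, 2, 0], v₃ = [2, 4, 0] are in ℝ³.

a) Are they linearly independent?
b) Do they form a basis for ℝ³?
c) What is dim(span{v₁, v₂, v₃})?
Not independent, not a basis, dim(span) = 2

Check whether v₃ can be written as a linear combination of v₁ and v₂.
v₃ = (2)·v₁ + (2)·v₂ = [2, 4, 0], so the three vectors are linearly dependent.
Thus they do not form a basis for ℝ³, and dim(span{v₁, v₂, v₃}) = 2 (spanned by v₁ and v₂).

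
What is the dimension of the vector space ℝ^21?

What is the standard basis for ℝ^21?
Dimension = 21; standard basis = {e_1, e_2, e_3, …, e_21}

ℝ^21 is the space of 21-tuples of real numbers; its dimension is 21.
The standard basis consists of 21 vectors: e_1, e_2, e_3, …, e_21, where e_i is the vector with 1 in position i and 0 elsewhere.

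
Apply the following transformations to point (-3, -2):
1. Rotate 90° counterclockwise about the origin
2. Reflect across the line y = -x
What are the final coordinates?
(3, -2)

Step 1: Rotate 90° → (2, -3)
Step 2: Reflect across the line y = -x → (3, -2)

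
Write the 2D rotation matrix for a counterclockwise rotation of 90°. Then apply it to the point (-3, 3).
R = [[0, -1], [1, 0]]; R·(-3, 3) = (-3, -3)

Rotation matrix formula: R(θ) = [[cos θ, -sin θ], [sin θ, cos θ]]
For θ = 90°:
cos(90°) = 0
sin(90°) = 1
R = [[0, -1], [1, 0]]
Apply to (-3, 3): [0·-3 + (-1)·3, 1·-3 + 0·3] = (-3, -3)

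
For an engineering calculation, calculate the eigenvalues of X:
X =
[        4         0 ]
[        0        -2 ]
λ = -2, 4

Solve det(X - λI) = 0. For a 2×2 matrix the characteristic equation is λ² - (trace)λ + det = 0.
trace(X) = a + d = 4 - 2 = 2.
det(X) = a*d - b*c = (4)*(-2) - (0)*(0) = -8 - 0 = -8.
Characteristic equation: λ² - (2)λ + (-8) = 0.
Discriminant = (2)² - 4*(-8) = 4 + 32 = 36.
λ = (2 ± √36) / 2 = (2 ± 6) / 2 = -2, 4.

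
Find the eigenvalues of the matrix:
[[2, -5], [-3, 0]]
λ = -3 and λ = 5

Characteristic equation: det(A - λI) = 0
λ² - (trace)λ + (det) = 0
λ² - (2)λ + (-15) = 0
λ² - 2λ - 15 = 0
Solving: λ = -3, 5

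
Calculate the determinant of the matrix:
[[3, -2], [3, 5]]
21

For a 2×2 matrix [[a, b], [c, d]], det = ad - bc
det = (3)(5) - (-2)(3) = 15 - -6 = 21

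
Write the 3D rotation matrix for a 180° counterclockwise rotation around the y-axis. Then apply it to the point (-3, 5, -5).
R = [[-1, 0, 0], [0, 1, 0], [0, 0, -1]]; R·(-3, 5, -5) = (3, 5, 5)

Rotation matrix for 180° around y-axis:
cos(180°) = -1, sin(180°) = 0
R = [[-1, 0, 0], [0, 1, 0], [0, 0, -1]]
Apply to (-3, 5, -5): R·[-3, 5, -5]ᵀ = (3, 5, 5)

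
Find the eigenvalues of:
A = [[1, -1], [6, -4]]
λ = -2, -1

Solve det(A - λI) = 0. For a 2×2 matrix this is λ² - (trace)λ + det = 0.
trace(A) = 1 - 4 = -3.
det(A) = (1)*(-4) - (-1)*(6) = -4 + 6 = 2.
Characteristic equation: λ² - (-3)λ + (2) = 0.
Discriminant: (-3)² - 4*(2) = 9 - 8 = 1.
Roots: λ = (-3 ± √1) / 2 = -2, -1.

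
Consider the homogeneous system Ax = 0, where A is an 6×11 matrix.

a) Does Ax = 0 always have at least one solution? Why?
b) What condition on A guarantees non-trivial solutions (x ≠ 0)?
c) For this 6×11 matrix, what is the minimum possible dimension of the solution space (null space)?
a) Yes, x = 0 is always a solution. b) When A has linearly dependent columns (rank < n). c) Minimum nullity = 5.

a) x = 0 satisfies A·0 = 0, so the zero vector is always a solution.
b) Non-trivial solutions exist iff the columns of A are linearly dependent, equivalently rank(A) < n (the number of columns).
c) By rank-nullity, rank(A) + nullity(A) = n = 11. Since A has only 6 rows, rank(A) ≤ 6, so nullity(A) ≥ 11 - 6 = 5.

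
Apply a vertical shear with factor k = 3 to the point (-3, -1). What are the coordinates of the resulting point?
(-3, -10)

Shear matrix for vertical shear with factor k = 3:
[[1, 0], [3, 1]]
Result: (-3, -1) → (-3, -10)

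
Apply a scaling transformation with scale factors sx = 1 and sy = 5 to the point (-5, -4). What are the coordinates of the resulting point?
(-5, -20)

Scaling matrix:
[[1, 0], [0, 5]]
Result: (-5 × 1, -4 × 5) = (-5, -20)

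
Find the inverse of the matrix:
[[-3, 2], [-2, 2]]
[[-1, 1], [-1, 3/2]]

For [[a,b],[c,d]], inverse = (1/det)·[[d,-b],[-c,a]]
det = -3·2 - 2·-2 = -2
Inverse = (1/-2)·[[2, -2], [2, -3]]
        = [[-1, 1], [-1, 3/2]]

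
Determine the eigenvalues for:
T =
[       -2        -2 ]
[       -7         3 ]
λ = -4, 5

Solve det(T - λI) = 0. For a 2×2 matrix the characteristic equation is λ² - (trace)λ + det = 0.
trace(T) = a + d = -2 + 3 = 1.
det(T) = a*d - b*c = (-2)*(3) - (-2)*(-7) = -6 - 14 = -20.
Characteristic equation: λ² - (1)λ + (-20) = 0.
Discriminant = (1)² - 4*(-20) = 1 + 80 = 81.
λ = (1 ± √81) / 2 = (1 ± 9) / 2 = -4, 5.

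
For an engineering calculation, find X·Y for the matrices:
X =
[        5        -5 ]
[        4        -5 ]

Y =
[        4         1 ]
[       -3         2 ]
XY =
[       35        -5 ]
[       31        -6 ]

Matrix multiplication: (XY)[i][j] = sum over k of X[i][k] * Y[k][j].
  (XY)[0][0] = (5)*(4) + (-5)*(-3) = 35
  (XY)[0][1] = (5)*(1) + (-5)*(2) = -5
  (XY)[1][0] = (4)*(4) + (-5)*(-3) = 31
  (XY)[1][1] = (4)*(1) + (-5)*(2) = -6
XY =
[       35        -5 ]
[       31        -6 ]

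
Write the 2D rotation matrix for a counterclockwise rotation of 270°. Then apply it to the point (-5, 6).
R = [[0, 1], [-1, 0]]; R·(-5, 6) = (6, 5)

Rotation matrix formula: R(θ) = [[cos θ, -sin θ], [sin θ, cos θ]]
For θ = 270°:
cos(270°) = 0
sin(270°) = -1
R = [[0, 1], [-1, 0]]
Apply to (-5, 6): [0·-5 + (1)·6, -1·-5 + 0·6] = (6, 5)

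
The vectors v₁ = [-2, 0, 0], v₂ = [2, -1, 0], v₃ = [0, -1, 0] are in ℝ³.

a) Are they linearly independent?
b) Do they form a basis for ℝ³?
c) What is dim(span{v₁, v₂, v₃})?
Not independent, not a basis, dim(span) = 2

Check whether v₃ can be written as a linear combination of v₁ and v₂.
v₃ = (1)·v₁ + (1)·v₂ = [0, -1, 0], so the three vectors are linearly dependent.
Thus they do not form a basis for ℝ³, and dim(span{v₁, v₂, v₃}) = 2 (spanned by v₁ and v₂).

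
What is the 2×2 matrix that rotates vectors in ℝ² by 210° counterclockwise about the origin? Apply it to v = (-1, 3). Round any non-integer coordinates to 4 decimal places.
R = [[-√3/2, 1/2], [-1/2, -√3/2]]; R·v = (2.3660, -2.0981)

A counterclockwise rotation by angle θ in ℝ² has matrix R(θ) = [[cos θ, -sin θ], [sin θ, cos θ]].
For θ = 210°: cos θ = -√3/2, sin θ = -1/2.
R(210°) = [[-√3/2, 1/2], [-1/2, -√3/2]].
R·v = [-√3/2·-1 + (1/2)·3, -1/2·-1 + -√3/2·3] = (2.3660, -2.0981).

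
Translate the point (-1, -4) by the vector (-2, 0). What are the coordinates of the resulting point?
(-3, -4)

Translation by (-2, 0):
x' = -1 + -2 = -3
y' = -4 + 0 = -4
Homogeneous matrix: [[1, 0, -2], [0, 1, 0], [0, 0, 1]]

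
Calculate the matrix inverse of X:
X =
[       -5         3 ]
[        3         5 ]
det(X) = -34
X⁻¹ =
[    -5/34      3/34 ]
[     3/34      5/34 ]

For a 2×2 matrix X = [[a, b], [c, d]] with det(X) ≠ 0, X⁻¹ = (1/det(X)) * [[d, -b], [-c, a]].
det(X) = (-5)*(5) - (3)*(3) = -25 - 9 = -34.
X⁻¹ = (1/-34) * [[5, -3], [-3, -5]].
Dividing each entry by -34 and reducing:
X⁻¹ =
[    -5/34      3/34 ]
[     3/34      5/34 ]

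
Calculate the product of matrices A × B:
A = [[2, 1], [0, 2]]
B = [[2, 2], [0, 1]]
[[4, 5], [0, 2]]

Matrix multiplication:
C[0][0] = 2×2 + 1×0 = 4
C[0][1] = 2×2 + 1×1 = 5
C[1][0] = 0×2 + 2×0 = 0
C[1][1] = 0×2 + 2×1 = 2
Result: [[4, 5], [0, 2]]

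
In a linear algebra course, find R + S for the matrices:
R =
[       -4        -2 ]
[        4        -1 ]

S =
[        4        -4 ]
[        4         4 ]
R + S =
[        0        -6 ]
[        8         3 ]

Matrix addition is elementwise: (R+S)[i][j] = R[i][j] + S[i][j].
  (R+S)[0][0] = (-4) + (4) = 0
  (R+S)[0][1] = (-2) + (-4) = -6
  (R+S)[1][0] = (4) + (4) = 8
  (R+S)[1][1] = (-1) + (4) = 3
R + S =
[        0        -6 ]
[        8         3 ]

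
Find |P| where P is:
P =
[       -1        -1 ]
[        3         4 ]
det(P) = -1

For a 2×2 matrix [[a, b], [c, d]], det = a*d - b*c.
det(P) = (-1)*(4) - (-1)*(3) = -4 + 3 = -1.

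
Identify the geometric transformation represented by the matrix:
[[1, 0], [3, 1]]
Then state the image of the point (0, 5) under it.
vertical shear with factor 3; image of (0, 5) is (0, 5)

The matrix [[1, 0], [k, 1]] sends (x, y) to (x, 3x + y), leaving the x-coordinate fixed: a vertical shear.
The matrix [[1, 0], [3, 1]] represents: vertical shear with factor 3.
Applying it to (0, 5): [1·0 + 0·5, 3·0 + 1·5] = (0, 5).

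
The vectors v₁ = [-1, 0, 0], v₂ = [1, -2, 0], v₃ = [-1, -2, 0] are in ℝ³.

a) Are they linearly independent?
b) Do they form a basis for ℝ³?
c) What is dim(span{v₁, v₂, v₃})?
Not independent, not a basis, dim(span) = 2

Check whether v₃ can be written as a linear combination of v₁ and v₂.
v₃ = (2)·v₁ + (1)·v₂ = [-1, -2, 0], so the three vectors are linearly dependent.
Thus they do not form a basis for ℝ³, and dim(span{v₁, v₂, v₃}) = 2 (spanned by v₁ and v₂).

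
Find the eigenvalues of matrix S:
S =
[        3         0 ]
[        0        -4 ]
λ = -4, 3

Solve det(S - λI) = 0. For a 2×2 matrix the characteristic equation is λ² - (trace)λ + det = 0.
trace(S) = a + d = 3 - 4 = -1.
det(S) = a*d - b*c = (3)*(-4) - (0)*(0) = -12 - 0 = -12.
Characteristic equation: λ² - (-1)λ + (-12) = 0.
Discriminant = (-1)² - 4*(-12) = 1 + 48 = 49.
λ = (-1 ± √49) / 2 = (-1 ± 7) / 2 = -4, 3.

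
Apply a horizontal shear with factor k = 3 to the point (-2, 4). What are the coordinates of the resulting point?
(10, 4)

Shear matrix for horizontal shear with factor k = 3:
[[1, 3], [0, 1]]
Result: (-2, 4) → (10, 4)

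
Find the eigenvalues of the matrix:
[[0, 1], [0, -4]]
λ = -4 and λ = 0

Characteristic equation: det(A - λI) = 0
λ² - (trace)λ + (det) = 0
λ² - (-4)λ + (0) = 0
λ² + 4λ + 0 = 0
Solving: λ = -4, 0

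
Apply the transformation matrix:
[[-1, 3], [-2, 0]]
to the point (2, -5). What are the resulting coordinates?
(-17, -4)

Matrix multiplication:
[[-1, 3], [-2, 0]] × [2, -5]ᵀ
= [-1×2 + 3×-5, -2×2 + 0×-5]ᵀ
= [-17.0000, -4.0000]ᵀ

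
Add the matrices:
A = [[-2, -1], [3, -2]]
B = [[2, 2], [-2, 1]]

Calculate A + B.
[[0, 1], [1, -1]]

Add corresponding elements:
(-2)+(2)=0
(-1)+(2)=1
(3)+(-2)=1
(-2)+(1)=-1
A + B = [[0, 1], [1, -1]]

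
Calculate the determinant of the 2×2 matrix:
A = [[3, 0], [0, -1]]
-3

For A = [[a, b], [c, d]], det(A) = a*d - b*c.
det(A) = (3)*(-1) - (0)*(0) = -3 - 0 = -3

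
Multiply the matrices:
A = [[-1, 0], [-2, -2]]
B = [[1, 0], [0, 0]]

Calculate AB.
[[-1, 0], [-2, 0]]

Each entry (i,j) of AB = sum over k of A[i][k]*B[k][j].
(AB)[0][0] = (-1)*(1) + (0)*(0) = -1
(AB)[0][1] = (-1)*(0) + (0)*(0) = 0
(AB)[1][0] = (-2)*(1) + (-2)*(0) = -2
(AB)[1][1] = (-2)*(0) + (-2)*(0) = 0
AB = [[-1, 0], [-2, 0]]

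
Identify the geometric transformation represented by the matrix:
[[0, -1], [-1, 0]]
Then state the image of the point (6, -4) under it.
reflection across the line y = -x; image of (6, -4) is (4, -6)

This is a symmetric orthogonal matrix with determinant -1, which characterizes a reflection in ℝ².
The matrix [[0, -1], [-1, 0]] represents: reflection across the line y = -x.
Applying it to (6, -4): [0·6 + -1·-4, -1·6 + 0·-4] = (4, -6).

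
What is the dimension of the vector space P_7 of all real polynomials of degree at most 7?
Dimension = 8

A polynomial of degree at most 7 can be written as a₀ + a₁x + a₂x² + … + a_7x^7, with 8 free coefficients a₀, …, a_7.
The set {1, x, x², …, x^7} is a basis: it spans P_7 (every such polynomial is a linear combination of these) and is linearly independent (a polynomial is zero iff all its coefficients are zero).
Therefore dim(P_7) = 7 + 1 = 8.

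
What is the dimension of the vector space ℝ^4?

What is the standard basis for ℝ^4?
Dimension = 4; standard basis = {e_1, e_2, e_3, e_4}

ℝ^4 is the space of 4-tuples of real numbers; its dimension is 4.
The standard basis consists of 4 vectors: e_1, e_2, e_3, e_4, where e_i is the vector with 1 in position i and 0 elsewhere.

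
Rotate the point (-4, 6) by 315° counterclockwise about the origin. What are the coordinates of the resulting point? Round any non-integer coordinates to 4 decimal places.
(1.4142, 7.0711)

Rotation matrix R(θ) = [[cos θ, -sin θ], [sin θ, cos θ]]; for θ = 315°:
R = [[√2/2, √2/2], [-√2/2, √2/2]]
Result: R × [-4, 6]ᵀ = [√2/2·-4 + (√2/2)·6, -√2/2·-4 + (√2/2)·6]ᵀ = (1.4142, 7.0711)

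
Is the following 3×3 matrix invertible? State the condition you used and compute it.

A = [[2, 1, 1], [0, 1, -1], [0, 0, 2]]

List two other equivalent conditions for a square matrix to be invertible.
Yes, invertible; det(A) = 4 ≠ 0. Equivalent conditions: rank(A) = 3; Ax = 0 has only the trivial solution; 0 is not an eigenvalue; the columns of A are linearly independent.

To check invertibility, compute det(A).
The given matrix is triangular, so det(A) equals the product of its diagonal entries = 4 ≠ 0.
Since det(A) ≠ 0, A is invertible.
Equivalent conditions for a square matrix A to be invertible:
- rank(A) = 3 (full rank).
- The homogeneous system Ax = 0 has only the trivial solution x = 0.
- 0 is not an eigenvalue of A.
- The columns (equivalently rows) of A are linearly independent.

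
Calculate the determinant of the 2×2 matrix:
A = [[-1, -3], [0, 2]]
-2

For A = [[a, b], [c, d]], det(A) = a*d - b*c.
det(A) = (-1)*(2) - (-3)*(0) = -2 - 0 = -2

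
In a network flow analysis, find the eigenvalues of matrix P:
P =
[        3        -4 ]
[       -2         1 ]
λ = -1, 5

Solve det(P - λI) = 0. For a 2×2 matrix the characteristic equation is λ² - (trace)λ + det = 0.
trace(P) = a + d = 3 + 1 = 4.
det(P) = a*d - b*c = (3)*(1) - (-4)*(-2) = 3 - 8 = -5.
Characteristic equation: λ² - (4)λ + (-5) = 0.
Discriminant = (4)² - 4*(-5) = 16 + 20 = 36.
λ = (4 ± √36) / 2 = (4 ± 6) / 2 = -1, 5.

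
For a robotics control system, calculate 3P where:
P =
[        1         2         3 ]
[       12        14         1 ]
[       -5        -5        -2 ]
3P =
[        3         6         9 ]
[       36        42         3 ]
[      -15       -15        -6 ]

Scalar multiplication is elementwise: (3P)[i][j] = 3 * P[i][j].
  (3P)[0][0] = 3 * (1) = 3
  (3P)[0][1] = 3 * (2) = 6
  (3P)[0][2] = 3 * (3) = 9
  (3P)[1][0] = 3 * (12) = 36
  (3P)[1][1] = 3 * (14) = 42
  (3P)[1][2] = 3 * (1) = 3
  (3P)[2][0] = 3 * (-5) = -15
  (3P)[2][1] = 3 * (-5) = -15
  (3P)[2][2] = 3 * (-2) = -6
3P =
[        3         6         9 ]
[       36        42         3 ]
[      -15       -15        -6 ]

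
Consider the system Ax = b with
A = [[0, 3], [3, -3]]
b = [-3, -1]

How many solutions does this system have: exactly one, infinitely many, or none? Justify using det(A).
Exactly one solution

Compute det(A) = (0)*(-3) - (3)*(3) = -9.
Because det(A) ≠ 0, A is invertible and Ax = b has a unique solution for every b (here x = A⁻¹ b).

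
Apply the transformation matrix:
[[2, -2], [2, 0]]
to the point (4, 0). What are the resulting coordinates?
(8, 8)

Matrix multiplication:
[[2, -2], [2, 0]] × [4, 0]ᵀ
= [2×4 + -2×0, 2×4 + 0×0]ᵀ
= [8.0000, 8.0000]ᵀ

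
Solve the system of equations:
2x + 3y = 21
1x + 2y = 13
x = 3, y = 5

Use elimination (row reduction):
Equation 1: 2x + 3y = 21.
Equation 2: 1x + 2y = 13.
Multiply Eq1 by 1 and Eq2 by 2: 2x + 3y = 21;  2x + 4y = 26.
Subtract: (1)y = 5, so y = 5.
Back-substitute into Eq1: 2x + 3*(5) = 21, so x = 3.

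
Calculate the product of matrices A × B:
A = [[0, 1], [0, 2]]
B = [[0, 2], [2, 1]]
[[2, 1], [4, 2]]

Matrix multiplication:
C[0][0] = 0×0 + 1×2 = 2
C[0][1] = 0×2 + 1×1 = 1
C[1][0] = 0×0 + 2×2 = 4
C[1][1] = 0×2 + 2×1 = 2
Result: [[2, 1], [4, 2]]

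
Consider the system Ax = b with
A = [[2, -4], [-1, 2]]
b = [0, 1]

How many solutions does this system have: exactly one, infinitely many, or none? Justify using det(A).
No solution

det(A) = (2)*(2) - (-4)*(-1) = 0, so A is singular.
The column space of A is span(column 1) = span([2, -1]).
b = [0, 1] is not a scalar multiple of column 1, so b ∉ column space and the system is inconsistent — no solution.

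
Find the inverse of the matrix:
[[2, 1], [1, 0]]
[[0, 1], [1, -2]]

For [[a,b],[c,d]], inverse = (1/det)·[[d,-b],[-c,a]]
det = 2·0 - 1·1 = -1
Inverse = (1/-1)·[[0, -1], [-1, 2]]
        = [[0, 1], [1, -2]]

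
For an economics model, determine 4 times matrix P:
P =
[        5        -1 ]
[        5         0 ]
4P =
[       20        -4 ]
[       20         0 ]

Scalar multiplication is elementwise: (4P)[i][j] = 4 * P[i][j].
  (4P)[0][0] = 4 * (5) = 20
  (4P)[0][1] = 4 * (-1) = -4
  (4P)[1][0] = 4 * (5) = 20
  (4P)[1][1] = 4 * (0) = 0
4P =
[       20        -4 ]
[       20         0 ]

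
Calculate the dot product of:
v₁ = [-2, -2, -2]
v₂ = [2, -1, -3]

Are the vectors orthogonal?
4, No

The dot product is the sum of products of corresponding components.
v₁·v₂ = (-2)*(2) + (-2)*(-1) + (-2)*(-3) = -4 + 2 + 6 = 4.
Two vectors are orthogonal iff their dot product is 0; here the dot product is 4, so the vectors are not orthogonal.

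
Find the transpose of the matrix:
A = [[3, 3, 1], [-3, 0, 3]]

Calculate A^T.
[[3, -3], [3, 0], [1, 3]]

The transpose sends entry (i,j) to (j,i); rows become columns.
Row 0 of A: [3, 3, 1] -> column 0 of A^T.
Row 1 of A: [-3, 0, 3] -> column 1 of A^T.
A^T = [[3, -3], [3, 0], [1, 3]]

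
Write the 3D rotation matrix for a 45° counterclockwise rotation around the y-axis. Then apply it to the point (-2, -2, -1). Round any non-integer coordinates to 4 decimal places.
R = [[√2/2, 0, √2/2], [0, 1, 0], [-√2/2, 0, √2/2]]; R·(-2, -2, -1) = (-2.1213, -2.0000, 0.7071)

Rotation matrix for 45° around y-axis:
cos(45°) = √2/2, sin(45°) = √2/2
R = [[√2/2, 0, √2/2], [0, 1, 0], [-√2/2, 0, √2/2]]
Apply to (-2, -2, -1): R·[-2, -2, -1]ᵀ = (-2.1213, -2.0000, 0.7071)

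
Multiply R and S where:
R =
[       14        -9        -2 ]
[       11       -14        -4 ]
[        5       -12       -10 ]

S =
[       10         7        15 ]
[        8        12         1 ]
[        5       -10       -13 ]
RS =
[       58        10       227 ]
[      -22       -51       203 ]
[      -96        -9       193 ]

Matrix multiplication: (RS)[i][j] = sum over k of R[i][k] * S[k][j].
  (RS)[0][0] = (14)*(10) + (-9)*(8) + (-2)*(5) = 58
  (RS)[0][1] = (14)*(7) + (-9)*(12) + (-2)*(-10) = 10
  (RS)[0][2] = (14)*(15) + (-9)*(1) + (-2)*(-13) = 227
  (RS)[1][0] = (11)*(10) + (-14)*(8) + (-4)*(5) = -22
  (RS)[1][1] = (11)*(7) + (-14)*(12) + (-4)*(-10) = -51
  (RS)[1][2] = (11)*(15) + (-14)*(1) + (-4)*(-13) = 203
  (RS)[2][0] = (5)*(10) + (-12)*(8) + (-10)*(5) = -96
  (RS)[2][1] = (5)*(7) + (-12)*(12) + (-10)*(-10) = -9
  (RS)[2][2] = (5)*(15) + (-12)*(1) + (-10)*(-13) = 193
RS =
[       58        10       227 ]
[      -22       -51       203 ]
[      -96        -9       193 ]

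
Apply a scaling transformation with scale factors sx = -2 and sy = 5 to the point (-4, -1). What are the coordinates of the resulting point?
(8, -5)

Scaling matrix:
[[-2, 0], [0, 5]]
Result: (-4 × -2, -1 × 5) = (8, -5)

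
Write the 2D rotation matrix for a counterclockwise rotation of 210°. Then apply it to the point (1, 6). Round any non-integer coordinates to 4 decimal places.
R = [[-√3/2, 1/2], [-1/2, -√3/2]]; R·(1, 6) = (2.1340, -5.6962)

Rotation matrix formula: R(θ) = [[cos θ, -sin θ], [sin θ, cos θ]]
For θ = 210°:
cos(210°) = -√3/2
sin(210°) = -1/2
R = [[-√3/2, 1/2], [-1/2, -√3/2]]
Apply to (1, 6): [-√3/2·1 + (1/2)·6, -1/2·1 + -√3/2·6] = (2.1340, -5.6962)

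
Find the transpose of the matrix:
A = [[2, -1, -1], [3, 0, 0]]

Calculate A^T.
[[2, 3], [-1, 0], [-1, 0]]

The transpose sends entry (i,j) to (j,i); rows become columns.
Row 0 of A: [2, -1, -1] -> column 0 of A^T.
Row 1 of A: [3, 0, 0] -> column 1 of A^T.
A^T = [[2, 3], [-1, 0], [-1, 0]]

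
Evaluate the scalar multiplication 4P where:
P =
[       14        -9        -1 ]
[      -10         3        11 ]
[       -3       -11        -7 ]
4P =
[       56       -36        -4 ]
[      -40        12        44 ]
[      -12       -44       -28 ]

Scalar multiplication is elementwise: (4P)[i][j] = 4 * P[i][j].
  (4P)[0][0] = 4 * (14) = 56
  (4P)[0][1] = 4 * (-9) = -36
  (4P)[0][2] = 4 * (-1) = -4
  (4P)[1][0] = 4 * (-10) = -40
  (4P)[1][1] = 4 * (3) = 12
  (4P)[1][2] = 4 * (11) = 44
  (4P)[2][0] = 4 * (-3) = -12
  (4P)[2][1] = 4 * (-11) = -44
  (4P)[2][2] = 4 * (-7) = -28
4P =
[       56       -36        -4 ]
[      -40        12        44 ]
[      -12       -44       -28 ]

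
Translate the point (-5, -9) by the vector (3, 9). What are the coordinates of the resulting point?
(-2, 0)

Translation by (3, 9):
x' = -5 + 3 = -2
y' = -9 + 9 = 0
Homogeneous matrix: [[1, 0, 3], [0, 1, 9], [0, 0, 1]]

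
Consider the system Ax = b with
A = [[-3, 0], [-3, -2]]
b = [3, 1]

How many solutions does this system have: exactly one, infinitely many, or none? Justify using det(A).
Exactly one solution

Compute det(A) = (-3)*(-2) - (0)*(-3) = 6.
Because det(A) ≠ 0, A is invertible and Ax = b has a unique solution for every b (here x = A⁻¹ b).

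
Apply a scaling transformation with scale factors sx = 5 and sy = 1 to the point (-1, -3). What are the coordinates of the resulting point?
(-5, -3)

Scaling matrix:
[[5, 0], [0, 1]]
Result: (-1 × 5, -3 × 1) = (-5, -3)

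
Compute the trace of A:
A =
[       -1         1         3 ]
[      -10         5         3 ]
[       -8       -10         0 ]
tr(A) = -1 + 5 + 0 = 4

The trace of a square matrix is the sum of its diagonal entries.
Diagonal entries of A: A[0][0] = -1, A[1][1] = 5, A[2][2] = 0.
tr(A) = -1 + 5 + 0 = 4.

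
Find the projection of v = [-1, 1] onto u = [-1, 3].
[-2/5, 6/5]

The projection of v onto u is proj_u(v) = ((v·u) / (u·u)) · u.
v·u = (-1)*(-1) + (1)*(3) = 4.
u·u = (-1)*(-1) + (3)*(3) = 10.
coefficient = 4 / 10 = 2/5.
proj_u(v) = 2/5 · [-1, 3] = [-2/5, 6/5].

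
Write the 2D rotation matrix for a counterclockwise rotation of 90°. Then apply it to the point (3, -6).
R = [[0, -1], [1, 0]]; R·(3, -6) = (6, 3)

Rotation matrix formula: R(θ) = [[cos θ, -sin θ], [sin θ, cos θ]]
For θ = 90°:
cos(90°) = 0
sin(90°) = 1
R = [[0, -1], [1, 0]]
Apply to (3, -6): [0·3 + (-1)·-6, 1·3 + 0·-6] = (6, 3)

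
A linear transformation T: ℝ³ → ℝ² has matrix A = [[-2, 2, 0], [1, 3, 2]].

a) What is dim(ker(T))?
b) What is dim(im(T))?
dim(ker) = 1, dim(im) = 2

The two rows are not scalar multiples of one another (no single k satisfies row 2 = k × row 1), so they are linearly independent.
Thus rank(A) = 2.
dim(im(T)) = rank(A) = 2.
By the rank-nullity theorem applied to T: ℝ³ → ℝ², rank(A) + nullity(A) = 3 (the domain dimension), so dim(ker(T)) = 3 - 2 = 1.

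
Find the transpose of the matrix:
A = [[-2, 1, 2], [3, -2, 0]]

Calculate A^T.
[[-2, 3], [1, -2], [2, 0]]

The transpose sends entry (i,j) to (j,i); rows become columns.
Row 0 of A: [-2, 1, 2] -> column 0 of A^T.
Row 1 of A: [3, -2, 0] -> column 1 of A^T.
A^T = [[-2, 3], [1, -2], [2, 0]]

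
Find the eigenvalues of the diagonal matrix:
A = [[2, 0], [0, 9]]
λ₁ = 2, λ₂ = 9

The characteristic polynomial of A is det(A - λI) = (2 - λ)(9 - λ) = 0.
The roots are λ = 2 and λ = 9, so the eigenvalues are the diagonal entries.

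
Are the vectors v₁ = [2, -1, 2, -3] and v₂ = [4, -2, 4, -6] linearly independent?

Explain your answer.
No, linearly dependent (v₂ = 2·v₁)

Check whether there is a scalar k with v₂ = k·v₁.
Comparing components, k = 2 satisfies 2·[2, -1, 2, -3] = [4, -2, 4, -6].
Since v₂ is a scalar multiple of v₁, the two vectors are linearly dependent.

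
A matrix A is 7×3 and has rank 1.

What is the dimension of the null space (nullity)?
2

The rank-nullity theorem for an m×n matrix states:
rank(A) + nullity(A) = n (the number of columns).
Here n = 3 and rank(A) = 1, so nullity(A) = 3 - 1 = 2.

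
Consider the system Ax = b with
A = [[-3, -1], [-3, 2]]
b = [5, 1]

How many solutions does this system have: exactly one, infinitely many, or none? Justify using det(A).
Exactly one solution

Compute det(A) = (-3)*(2) - (-1)*(-3) = -9.
Because det(A) ≠ 0, A is invertible and Ax = b has a unique solution for every b (here x = A⁻¹ b).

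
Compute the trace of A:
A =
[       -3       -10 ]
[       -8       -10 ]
tr(A) = -3 - 10 = -13

The trace of a square matrix is the sum of its diagonal entries.
Diagonal entries of A: A[0][0] = -3, A[1][1] = -10.
tr(A) = -3 - 10 = -13.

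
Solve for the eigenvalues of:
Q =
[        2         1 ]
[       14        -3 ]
λ = -5, 4

Solve det(Q - λI) = 0. For a 2×2 matrix the characteristic equation is λ² - (trace)λ + det = 0.
trace(Q) = a + d = 2 - 3 = -1.
det(Q) = a*d - b*c = (2)*(-3) - (1)*(14) = -6 - 14 = -20.
Characteristic equation: λ² - (-1)λ + (-20) = 0.
Discriminant = (-1)² - 4*(-20) = 1 + 80 = 81.
λ = (-1 ± √81) / 2 = (-1 ± 9) / 2 = -5, 4.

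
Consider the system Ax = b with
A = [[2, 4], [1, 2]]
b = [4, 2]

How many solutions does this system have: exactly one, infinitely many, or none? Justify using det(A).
Infinitely many solutions

det(A) = (2)*(2) - (4)*(1) = 0, so A is singular (column 2 is 2 times column 1).
b = [4, 2] = 2 * column 1 of A, so b lies in the column space of A.
A singular matrix whose right-hand side is in its column space gives a 1-parameter family of solutions — infinitely many.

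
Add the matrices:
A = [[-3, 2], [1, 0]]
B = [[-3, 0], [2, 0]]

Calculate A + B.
[[-6, 2], [3, 0]]

Add corresponding elements:
(-3)+(-3)=-6
(2)+(0)=2
(1)+(2)=3
(0)+(0)=0
A + B = [[-6, 2], [3, 0]]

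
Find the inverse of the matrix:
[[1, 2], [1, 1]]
[[-1, 2], [1, -1]]

For [[a,b],[c,d]], inverse = (1/det)·[[d,-b],[-c,a]]
det = 1·1 - 2·1 = -1
Inverse = (1/-1)·[[1, -2], [-1, 1]]
        = [[-1, 2], [1, -1]]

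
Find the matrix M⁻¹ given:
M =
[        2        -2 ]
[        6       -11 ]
det(M) = -10
M⁻¹ =
[    11/10      -1/5 ]
[      3/5      -1/5 ]

For a 2×2 matrix M = [[a, b], [c, d]] with det(M) ≠ 0, M⁻¹ = (1/det(M)) * [[d, -b], [-c, a]].
det(M) = (2)*(-11) - (-2)*(6) = -22 + 12 = -10.
M⁻¹ = (1/-10) * [[-11, 2], [-6, 2]].
Dividing each entry by -10 and reducing:
M⁻¹ =
[    11/10      -1/5 ]
[      3/5      -1/5 ]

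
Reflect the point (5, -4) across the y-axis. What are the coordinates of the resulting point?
(-5, -4)

Reflection across y-axis: (5, -4) → (-5, -4)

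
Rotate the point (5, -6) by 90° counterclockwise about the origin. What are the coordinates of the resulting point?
(6, 5)

Rotation matrix R(θ) = [[cos θ, -sin θ], [sin θ, cos θ]]; for θ = 90°:
R = [[0, -1], [1, 0]]
Result: R × [5, -6]ᵀ = [0·5 + (-1)·-6, 1·5 + (0)·-6]ᵀ = (6, 5)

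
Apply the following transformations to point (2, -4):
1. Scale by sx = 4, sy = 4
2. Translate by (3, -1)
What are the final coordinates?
(11, -17)

Step 1: Scale (2, -4) by (sx, sy) = (4, 4) → (8, -16)
Step 2: Translate by (3, -1) → (11, -17)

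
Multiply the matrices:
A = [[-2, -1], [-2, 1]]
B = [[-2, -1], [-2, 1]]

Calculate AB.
[[6, 1], [2, 3]]

Each entry (i,j) of AB = sum over k of A[i][k]*B[k][j].
(AB)[0][0] = (-2)*(-2) + (-1)*(-2) = 6
(AB)[0][1] = (-2)*(-1) + (-1)*(1) = 1
(AB)[1][0] = (-2)*(-2) + (1)*(-2) = 2
(AB)[1][1] = (-2)*(-1) + (1)*(1) = 3
AB = [[6, 1], [2, 3]]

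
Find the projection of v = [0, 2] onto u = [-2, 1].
[-4/5, 2/5]

The projection of v onto u is proj_u(v) = ((v·u) / (u·u)) · u.
v·u = (0)*(-2) + (2)*(1) = 2.
u·u = (-2)*(-2) + (1)*(1) = 5.
coefficient = 2 / 5 = 2/5.
proj_u(v) = 2/5 · [-2, 1] = [-4/5, 2/5].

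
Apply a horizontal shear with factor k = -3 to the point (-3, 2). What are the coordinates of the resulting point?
(-9, 2)

Shear matrix for horizontal shear with factor k = -3:
[[1, -3], [0, 1]]
Result: (-3, 2) → (-9, 2)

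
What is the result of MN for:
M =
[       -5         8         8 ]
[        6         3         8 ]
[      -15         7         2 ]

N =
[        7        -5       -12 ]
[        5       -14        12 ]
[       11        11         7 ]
MN =
[       93         1       212 ]
[      145        16        20 ]
[      -48        -1       278 ]

Matrix multiplication: (MN)[i][j] = sum over k of M[i][k] * N[k][j].
  (MN)[0][0] = (-5)*(7) + (8)*(5) + (8)*(11) = 93
  (MN)[0][1] = (-5)*(-5) + (8)*(-14) + (8)*(11) = 1
  (MN)[0][2] = (-5)*(-12) + (8)*(12) + (8)*(7) = 212
  (MN)[1][0] = (6)*(7) + (3)*(5) + (8)*(11) = 145
  (MN)[1][1] = (6)*(-5) + (3)*(-14) + (8)*(11) = 16
  (MN)[1][2] = (6)*(-12) + (3)*(12) + (8)*(7) = 20
  (MN)[2][0] = (-15)*(7) + (7)*(5) + (2)*(11) = -48
  (MN)[2][1] = (-15)*(-5) + (7)*(-14) + (2)*(11) = -1
  (MN)[2][2] = (-15)*(-12) + (7)*(12) + (2)*(7) = 278
MN =
[       93         1       212 ]
[      145        16        20 ]
[      -48        -1       278 ]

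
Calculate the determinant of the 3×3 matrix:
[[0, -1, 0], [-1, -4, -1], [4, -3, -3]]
7

Expansion along first row:
det = 0·det([[-4,-1],[-3,-3]]) - -1·det([[-1,-1],[4,-3]]) + 0·det([[-1,-4],[4,-3]])
    = 0·(-4·-3 - -1·-3) - -1·(-1·-3 - -1·4) + 0·(-1·-3 - -4·4)
    = 0·9 - -1·7 + 0·19
    = 0 + 7 + 0 = 7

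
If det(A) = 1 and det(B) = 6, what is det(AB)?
6

Use the multiplicative property of determinants: det(AB) = det(A)*det(B).
det(AB) = (1)*(6) = 6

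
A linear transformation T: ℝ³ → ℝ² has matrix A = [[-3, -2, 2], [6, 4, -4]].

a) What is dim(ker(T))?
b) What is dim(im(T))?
dim(ker) = 2, dim(im) = 1

Observe that row 2 = -2 × row 1 (so the rows are linearly dependent).
Thus rank(A) = 1 (only one linearly independent row).
dim(im(T)) = rank(A) = 1.
By the rank-nullity theorem applied to T: ℝ³ → ℝ², rank(A) + nullity(A) = 3 (the domain dimension), so dim(ker(T)) = 3 - 1 = 2.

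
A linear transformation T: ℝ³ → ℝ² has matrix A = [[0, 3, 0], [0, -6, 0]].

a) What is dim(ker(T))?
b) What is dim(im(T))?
dim(ker) = 2, dim(im) = 1

Observe that row 2 = -2 × row 1 (so the rows are linearly dependent).
Thus rank(A) = 1 (only one linearly independent row).
dim(im(T)) = rank(A) = 1.
By the rank-nullity theorem applied to T: ℝ³ → ℝ², rank(A) + nullity(A) = 3 (the domain dimension), so dim(ker(T)) = 3 - 1 = 2.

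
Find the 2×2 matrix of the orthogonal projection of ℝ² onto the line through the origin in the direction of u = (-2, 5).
[[4/29, -10/29], [-10/29, 25/29]]

The orthogonal projection onto the line spanned by a nonzero vector u = (a, b) has matrix P = (u uᵀ) / (uᵀ u) = (1/(a² + b²)) · [[a², ab], [ab, b²]].
Here u = (-2, 5), so a² + b² = 4 + 25 = 29.
P = (1/29) · [[4, -10], [-10, 25]] = [[4/29, -10/29], [-10/29, 25/29]].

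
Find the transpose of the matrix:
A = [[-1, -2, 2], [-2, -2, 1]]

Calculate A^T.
[[-1, -2], [-2, -2], [2, 1]]

The transpose sends entry (i,j) to (j,i); rows become columns.
Row 0 of A: [-1, -2, 2] -> column 0 of A^T.
Row 1 of A: [-2, -2, 1] -> column 1 of A^T.
A^T = [[-1, -2], [-2, -2], [2, 1]]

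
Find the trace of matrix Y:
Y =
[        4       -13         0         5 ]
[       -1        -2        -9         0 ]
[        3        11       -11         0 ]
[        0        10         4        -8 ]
tr(Y) = 4 - 2 - 11 - 8 = -17

The trace of a square matrix is the sum of its diagonal entries.
Diagonal entries of Y: Y[0][0] = 4, Y[1][1] = -2, Y[2][2] = -11, Y[3][3] = -8.
tr(Y) = 4 - 2 - 11 - 8 = -17.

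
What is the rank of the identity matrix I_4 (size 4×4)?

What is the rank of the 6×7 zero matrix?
rank(I_4) = 4, rank(0) = 0

The identity I_4 has 4 columns that are the standard basis vectors e_1, …, e_4. These are linearly independent, so all 4 columns are pivots and rank(I_4) = 4.
The 6×7 zero matrix has every entry zero, so every row is the zero row and there are no pivots; rank(0) = 0.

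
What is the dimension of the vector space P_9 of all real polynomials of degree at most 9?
Dimension = 10

A polynomial of degree at most 9 can be written as a₀ + a₁x + a₂x² + … + a_9x^9, with 10 free coefficients a₀, …, a_9.
The set {1, x, x², …, x^9} is a basis: it spans P_9 (every such polynomial is a linear combination of these) and is linearly independent (a polynomial is zero iff all its coefficients are zero).
Therefore dim(P_9) = 9 + 1 = 10.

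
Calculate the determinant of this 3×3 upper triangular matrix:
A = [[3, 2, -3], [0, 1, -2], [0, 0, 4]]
12

The determinant of a triangular matrix is the product of its diagonal entries (the off-diagonal entries above the diagonal do not affect it).
det(A) = (3) * (1) * (4) = 12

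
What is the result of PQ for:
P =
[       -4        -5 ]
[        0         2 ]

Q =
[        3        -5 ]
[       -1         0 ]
PQ =
[       -7        20 ]
[       -2         0 ]

Matrix multiplication: (PQ)[i][j] = sum over k of P[i][k] * Q[k][j].
  (PQ)[0][0] = (-4)*(3) + (-5)*(-1) = -7
  (PQ)[0][1] = (-4)*(-5) + (-5)*(0) = 20
  (PQ)[1][0] = (0)*(3) + (2)*(-1) = -2
  (PQ)[1][1] = (0)*(-5) + (2)*(0) = 0
PQ =
[       -7        20 ]
[       -2         0 ]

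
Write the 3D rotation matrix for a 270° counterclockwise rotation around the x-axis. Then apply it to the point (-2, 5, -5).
R = [[1, 0, 0], [0, 0, 1], [0, -1, 0]]; R·(-2, 5, -5) = (-2, -5, -5)

Rotation matrix for 270° around x-axis:
cos(270°) = 0, sin(270°) = -1
R = [[1, 0, 0], [0, 0, 1], [0, -1, 0]]
Apply to (-2, 5, -5): R·[-2, 5, -5]ᵀ = (-2, -5, -5)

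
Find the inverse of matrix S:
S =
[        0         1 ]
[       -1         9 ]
det(S) = 1
S⁻¹ =
[        9        -1 ]
[        1         0 ]

For a 2×2 matrix S = [[a, b], [c, d]] with det(S) ≠ 0, S⁻¹ = (1/det(S)) * [[d, -b], [-c, a]].
det(S) = (0)*(9) - (1)*(-1) = 0 + 1 = 1.
S⁻¹ = (1/1) * [[9, -1], [1, 0]].
Dividing each entry by 1 and reducing:
S⁻¹ =
[        9        -1 ]
[        1         0 ]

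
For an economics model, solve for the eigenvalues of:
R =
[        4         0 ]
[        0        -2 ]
λ = -2, 4

Solve det(R - λI) = 0. For a 2×2 matrix the characteristic equation is λ² - (trace)λ + det = 0.
trace(R) = a + d = 4 - 2 = 2.
det(R) = a*d - b*c = (4)*(-2) - (0)*(0) = -8 - 0 = -8.
Characteristic equation: λ² - (2)λ + (-8) = 0.
Discriminant = (2)² - 4*(-8) = 4 + 32 = 36.
λ = (2 ± √36) / 2 = (2 ± 6) / 2 = -2, 4.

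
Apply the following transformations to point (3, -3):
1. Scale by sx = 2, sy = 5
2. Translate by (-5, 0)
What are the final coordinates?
(1, -15)

Step 1: Scale (3, -3) by (sx, sy) = (2, 5) → (6, -15)
Step 2: Translate by (-5, 0) → (1, -15)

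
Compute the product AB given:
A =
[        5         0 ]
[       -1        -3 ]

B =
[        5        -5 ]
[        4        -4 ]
AB =
[       25       -25 ]
[      -17        17 ]

Matrix multiplication: (AB)[i][j] = sum over k of A[i][k] * B[k][j].
  (AB)[0][0] = (5)*(5) + (0)*(4) = 25
  (AB)[0][1] = (5)*(-5) + (0)*(-4) = -25
  (AB)[1][0] = (-1)*(5) + (-3)*(4) = -17
  (AB)[1][1] = (-1)*(-5) + (-3)*(-4) = 17
AB =
[       25       -25 ]
[      -17        17 ]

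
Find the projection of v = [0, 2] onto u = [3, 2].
[12/13, 8/13]

The projection of v onto u is proj_u(v) = ((v·u) / (u·u)) · u.
v·u = (0)*(3) + (2)*(2) = 4.
u·u = (3)*(3) + (2)*(2) = 13.
coefficient = 4 / 13 = 4/13.
proj_u(v) = 4/13 · [3, 2] = [12/13, 8/13].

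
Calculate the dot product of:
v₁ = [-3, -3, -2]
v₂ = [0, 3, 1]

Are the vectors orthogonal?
-11, No

The dot product is the sum of products of corresponding components.
v₁·v₂ = (-3)*(0) + (-3)*(3) + (-2)*(1) = 0 - 9 - 2 = -11.
Two vectors are orthogonal iff their dot product is 0; here the dot product is -11, so the vectors are not orthogonal.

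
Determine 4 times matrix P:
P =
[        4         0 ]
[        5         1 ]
4P =
[       16         0 ]
[       20         4 ]

Scalar multiplication is elementwise: (4P)[i][j] = 4 * P[i][j].
  (4P)[0][0] = 4 * (4) = 16
  (4P)[0][1] = 4 * (0) = 0
  (4P)[1][0] = 4 * (5) = 20
  (4P)[1][1] = 4 * (1) = 4
4P =
[       16         0 ]
[       20         4 ]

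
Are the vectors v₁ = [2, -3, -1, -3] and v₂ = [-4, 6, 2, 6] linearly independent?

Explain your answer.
No, linearly dependent (v₂ = -2·v₁)

Check whether there is a scalar k with v₂ = k·v₁.
Comparing components, k = -2 satisfies -2·[2, -3, -1, -3] = [-4, 6, 2, 6].
Since v₂ is a scalar multiple of v₁, the two vectors are linearly dependent.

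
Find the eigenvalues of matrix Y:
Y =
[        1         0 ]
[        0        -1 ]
λ = -1, 1

Solve det(Y - λI) = 0. For a 2×2 matrix the characteristic equation is λ² - (trace)λ + det = 0.
trace(Y) = a + d = 1 - 1 = 0.
det(Y) = a*d - b*c = (1)*(-1) - (0)*(0) = -1 - 0 = -1.
Characteristic equation: λ² - (0)λ + (-1) = 0.
Discriminant = (0)² - 4*(-1) = 0 + 4 = 4.
λ = (0 ± √4) / 2 = (0 ± 2) / 2 = -1, 1.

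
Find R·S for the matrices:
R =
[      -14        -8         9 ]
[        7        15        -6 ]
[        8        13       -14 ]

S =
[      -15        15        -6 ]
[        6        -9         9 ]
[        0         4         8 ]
RS =
[      162      -102        84 ]
[      -15       -54        45 ]
[      -42       -53       -43 ]

Matrix multiplication: (RS)[i][j] = sum over k of R[i][k] * S[k][j].
  (RS)[0][0] = (-14)*(-15) + (-8)*(6) + (9)*(0) = 162
  (RS)[0][1] = (-14)*(15) + (-8)*(-9) + (9)*(4) = -102
  (RS)[0][2] = (-14)*(-6) + (-8)*(9) + (9)*(8) = 84
  (RS)[1][0] = (7)*(-15) + (15)*(6) + (-6)*(0) = -15
  (RS)[1][1] = (7)*(15) + (15)*(-9) + (-6)*(4) = -54
  (RS)[1][2] = (7)*(-6) + (15)*(9) + (-6)*(8) = 45
  (RS)[2][0] = (8)*(-15) + (13)*(6) + (-14)*(0) = -42
  (RS)[2][1] = (8)*(15) + (13)*(-9) + (-14)*(4) = -53
  (RS)[2][2] = (8)*(-6) + (13)*(9) + (-14)*(8) = -43
RS =
[      162      -102        84 ]
[      -15       -54        45 ]
[      -42       -53       -43 ]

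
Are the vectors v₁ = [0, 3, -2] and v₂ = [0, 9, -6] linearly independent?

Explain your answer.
No, linearly dependent (v₂ = 3·v₁)

Check whether there is a scalar k with v₂ = k·v₁.
Comparing components, k = 3 satisfies 3·[0, 3, -2] = [0, 9, -6].
Since v₂ is a scalar multiple of v₁, the two vectors are linearly dependent.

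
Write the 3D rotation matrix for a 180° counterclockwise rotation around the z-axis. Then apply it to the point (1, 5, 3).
R = [[-1, 0, 0], [0, -1, 0], [0, 0, 1]]; R·(1, 5, 3) = (-1, -5, 3)

Rotation matrix for 180° around z-axis:
cos(180°) = -1, sin(180°) = 0
R = [[-1, 0, 0], [0, -1, 0], [0, 0, 1]]
Apply to (1, 5, 3): R·[1, 5, 3]ᵀ = (-1, -5, 3)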